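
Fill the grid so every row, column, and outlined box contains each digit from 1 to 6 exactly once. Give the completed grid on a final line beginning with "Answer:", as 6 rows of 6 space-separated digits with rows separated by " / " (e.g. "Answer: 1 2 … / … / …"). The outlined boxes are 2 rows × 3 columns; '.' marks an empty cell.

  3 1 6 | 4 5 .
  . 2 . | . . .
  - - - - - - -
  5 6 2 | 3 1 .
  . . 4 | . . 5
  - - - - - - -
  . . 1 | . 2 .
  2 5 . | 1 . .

Step 1. [r2c4∈{6}] nothing but 6 survives at r2c4. So r2c4=6.
Step 2. [r6c5∈{3,4,6}] col 5 places 4 nowhere but r6c5. So r6c5=4.
Step 3. [r5c2∈{3,4}] r5c2 is the only open cell in col 2 admitting 4. So r5c2=4.
Step 4. [r5c6∈{3,6}] row 5 places 3 nowhere but r5c6 ⇒ r5c6=3.
Step 5. [r2c6∈{1}] nothing but 1 survives at r2c6 ⇒ r2c6=1.
Step 6. [r4c5∈{6}] r4c5 has the single candidate 6. So r4c5=6.
Step 7. [r4c1∈{1}] r4c1 is down to just 1, so r4c1=1.
Step 8. [r2c1∈{4}] r2c1 has the single candidate 4, so r2c1=4.
Step 9. [r2c3∈{5}] r2c3 has the single candidate 5, so r2c3=5.
Step 10. [r1c6∈{2}] only 2 remains possible at r1c6. So r1c6=2.
Step 11. [r2c5∈{3}] r2c5 is down to just 3 ⇒ r2c5=3.
Step 12. [r6c3∈{3}] r6c3's peers cover all but 3, so r6c3=3.
Step 13. [r4c2∈{3}] r4c2 is down to just 3 ⇒ r4c2=3.
Step 14. [r4c4∈{2}] nothing but 2 survives at r4c4 ⇒ r4c4=2.
Step 15. [r3c6∈{4}] only 4 remains possible at r3c6 ⇒ r3c6=4.
Step 16. [r5c4∈{5}] only 5 remains possible at r5c4 ⇒ r5c4=5.
Step 17. [r6c6∈{6}] r6c6 is down to just 6. So r6c6=6.
Step 18. [r5c1∈{6}] nothing but 6 survives at r5c1 ⇒ r5c1=6.

Answer: 3 1 6 4 5 2 / 4 2 5 6 3 1 / 5 6 2 3 1 4 / 1 3 4 2 6 5 / 6 4 1 5 2 3 / 2 5 3 1 4 6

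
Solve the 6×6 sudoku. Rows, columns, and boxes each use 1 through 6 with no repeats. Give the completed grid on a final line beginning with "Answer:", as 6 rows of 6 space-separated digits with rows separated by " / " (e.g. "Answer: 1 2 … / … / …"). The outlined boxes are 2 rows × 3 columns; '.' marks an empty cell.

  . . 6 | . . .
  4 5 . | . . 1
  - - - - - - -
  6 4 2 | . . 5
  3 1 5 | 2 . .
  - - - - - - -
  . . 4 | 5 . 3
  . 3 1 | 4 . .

Step 1. [r2c5∈{2,3,6}] across row 2, 2 lands solely at r2c5 ⇒ r2c5=2.
Step 2. [r6c5∈{6}] nothing but 6 survives at r6c5, so r6c5=6.
Step 3. [r1c4∈{3}] r1c4 is down to just 3 ⇒ r1c4=3.
Step 4. [r5c1∈{2}] r5c1 is down to just 2 ⇒ r5c1=2.
Step 5. [r4c5∈{4}] only 4 remains possible at r4c5, so r4c5=4.
Step 6. [r3c5∈{1,3}] row 3 places 3 nowhere but r3c5. So r3c5=3.
Step 7. [r5c2∈{6}] nothing but 6 survives at r5c2, so r5c2=6.
Step 8. [r1c1∈{1}] r1c1's peers cover all but 1 ⇒ r1c1=1.
Step 9. [r5c5∈{1}] r5c5 has the single candidate 1 ⇒ r5c5=1.
Step 10. [r2c3∈{3}] only 3 remains possible at r2c3. So r2c3=3.
Step 11. [r3c4∈{1}] nothing but 1 survives at r3c4 ⇒ r3c4=1.
Step 12. [r1c5∈{5}] r1c5 is down to just 5, so r1c5=5.
Step 13. [r4c6∈{6}] r4c6 has the single candidate 6 ⇒ r4c6=6.
Step 14. [r6c6∈{2}] nothing but 2 survives at r6c6. So r6c6=2.
Step 15. [r1c2∈{2}] r1c2's peers cover all but 2 ⇒ r1c2=2.
Step 16. [r1c6∈{4}] nothing but 4 survives at r1c6. So r1c6=4.
Step 17. [r2c4∈{6}] r2c4 has the single candidate 6 ⇒ r2c4=6.
Step 18. [r6c1∈{5}] r6c1's peers cover all but 5, so r6c1=5.

Answer: 1 2 6 3 5 4 / 4 5 3 6 2 1 / 6 4 2 1 3 5 / 3 1 5 2 4 6 / 2 6 4 5 1 3 / 5 3 1 4 6 2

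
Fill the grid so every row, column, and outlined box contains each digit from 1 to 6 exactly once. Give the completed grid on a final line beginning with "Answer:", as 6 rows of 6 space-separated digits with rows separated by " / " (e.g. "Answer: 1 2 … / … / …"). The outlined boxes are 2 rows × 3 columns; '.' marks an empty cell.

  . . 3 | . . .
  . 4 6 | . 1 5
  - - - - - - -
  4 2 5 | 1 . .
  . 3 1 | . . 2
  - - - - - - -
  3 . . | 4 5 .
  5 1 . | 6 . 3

Step 1. [r3c6∈{6}] r3c6 is down to just 6. So r3c6=6.
Step 2. [r1c4∈{2}] nothing but 2 survives at r1c4. So r1c4=2.
Step 3. [r1c6∈{4}] nothing but 4 survives at r1c6, so r1c6=4.
Step 4. [r6c5∈{2}] only 2 remains possible at r6c5. So r6c5=2.
Step 5. [r2c1∈{2}] r2c1 is down to just 2 ⇒ r2c1=2.
Step 6. [r6c3∈{4}] r6c3's peers cover all but 4. So r6c3=4.
Step 7. [r2c4∈{3}] r2c4 is down to just 3, so r2c4=3.
Step 8. [r4c4∈{5}] only 5 remains possible at r4c4, so r4c4=5.
Step 9. [r5c3∈{2}] r5c3's peers cover all but 2. So r5c3=2.
Step 10. [r1c2∈{5}] r1c2 is down to just 5, so r1c2=5.
Step 11. [r4c5∈{4}] r4c5's peers cover all but 4, so r4c5=4.
Step 12. [r1c1∈{1}] nothing but 1 survives at r1c1. So r1c1=1.
Step 13. [r5c2∈{6}] r5c2's peers cover all but 6. So r5c2=6.
Step 14. [r4c1∈{6}] r4c1 is down to just 6. So r4c1=6.
Step 15. [r1c5∈{6}] r1c5 has the single candidate 6 ⇒ r1c5=6.
Step 16. [r3c5∈{3}] r3c5 is down to just 3 ⇒ r3c5=3.
Step 17. [r5c6∈{1}] only 1 remains possible at r5c6 ⇒ r5c6=1.

Answer: 1 5 3 2 6 4 / 2 4 6 3 1 5 / 4 2 5 1 3 6 / 6 3 1 5 4 2 / 3 6 2 4 5 1 / 5 1 4 6 2 3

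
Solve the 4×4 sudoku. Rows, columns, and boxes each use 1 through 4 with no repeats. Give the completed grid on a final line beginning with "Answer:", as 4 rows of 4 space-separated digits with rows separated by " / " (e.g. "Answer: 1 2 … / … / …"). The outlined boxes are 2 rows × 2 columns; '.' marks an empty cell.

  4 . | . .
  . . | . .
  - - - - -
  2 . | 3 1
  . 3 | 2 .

Step 1. [r2c1∈{1,3}] in col 1, 3 fits only at r2c1 ⇒ r2c1=3.
Step 2. [r1c3∈{1}] r1c3 is down to just 1. So r1c3=1.
Step 3. [r1c2∈{2}] r1c2 is down to just 2, so r1c2=2.
Step 4. [r2c3∈{4}] r2c3 has the single candidate 4. So r2c3=4.
Step 5. [r4c1∈{1}] r4c1 is down to just 1. So r4c1=1.
Step 6. [r4c4∈{4}] nothing but 4 survives at r4c4 ⇒ r4c4=4.
Step 7. [r2c4∈{2}] r2c4 is down to just 2. So r2c4=2.
Step 8. [r2c2∈{1}] r2c2 has the single candidate 1, so r2c2=1.
Step 9. [r1c4∈{3}] nothing but 3 survives at r1c4, so r1c4=3.
Step 10. [r3c2∈{4}] only 4 remains possible at r3c2 ⇒ r3c2=4.

Answer: 4 2 1 3 / 3 1 4 2 / 2 4 3 1 / 1 3 2 4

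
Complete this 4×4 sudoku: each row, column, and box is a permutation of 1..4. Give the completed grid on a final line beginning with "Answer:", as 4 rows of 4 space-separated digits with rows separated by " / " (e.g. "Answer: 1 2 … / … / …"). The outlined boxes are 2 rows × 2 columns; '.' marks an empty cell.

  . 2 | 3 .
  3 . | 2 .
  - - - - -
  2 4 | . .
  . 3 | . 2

Step 1. [r2c4∈{1,4}] 4 has one home in row 2: r2c4. So r2c4=4.
Step 2. [r1c4∈{1}] only 1 remains possible at r1c4, so r1c4=1.
Step 3. [r4c3∈{1,4}] 4 has one home in row 4: r4c3 ⇒ r4c3=4.
Step 4. [r3c4∈{3}] nothing but 3 survives at r3c4, so r3c4=3.
Step 5. [r2c2∈{1}] r2c2 is down to just 1 ⇒ r2c2=1.
Step 6. [r1c1∈{4}] r1c1's peers cover all but 4. So r1c1=4.
Step 7. [r4c1∈{1}] nothing but 1 survives at r4c1, so r4c1=1.
Step 8. [r3c3∈{1}] r3c3 has the single candidate 1, so r3c3=1.

Answer: 4 2 3 1 / 3 1 2 4 / 2 4 1 3 / 1 3 4 2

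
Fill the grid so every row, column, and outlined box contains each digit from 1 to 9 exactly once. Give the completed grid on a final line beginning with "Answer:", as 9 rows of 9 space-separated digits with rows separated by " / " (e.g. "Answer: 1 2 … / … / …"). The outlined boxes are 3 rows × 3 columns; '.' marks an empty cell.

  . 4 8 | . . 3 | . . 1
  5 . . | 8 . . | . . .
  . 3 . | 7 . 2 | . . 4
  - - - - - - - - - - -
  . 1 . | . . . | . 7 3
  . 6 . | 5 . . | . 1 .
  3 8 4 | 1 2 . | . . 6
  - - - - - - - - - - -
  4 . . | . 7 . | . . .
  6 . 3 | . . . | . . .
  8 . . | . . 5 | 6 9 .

Step 1. [r8c8∈{2,4,5,8}] across col 8, 4 lands solely at r8c8 ⇒ r8c8=4.
Step 2. [r6c8∈{5}] only 5 remains possible at r6c8, so r6c8=5.
Step 3. [r6c7∈{9}] r6c7 is down to just 9 ⇒ r6c7=9.
Step 4. [r2c9∈{2,7,9}] in col 9, 9 fits only at r2c9 ⇒ r2c9=9.
Step 5. [r5c5∈{3,4,8,9}] across row 5, 3 lands solely at r5c5 ⇒ r5c5=3.
Step 6. [r3c1∈{1,9}] 1 has one home in col 1: r3c1. So r3c1=1.
Step 7. [r4c3∈{2,5,9}] row 4 places 5 nowhere but r4c3, so r4c3=5.
Step 8. [r9c4∈{2,3,4}] in row 9, 3 fits only at r9c4 ⇒ r9c4=3.
Step 9. [r4c4∈{4,6,9}] in col 4, 4 fits only at r4c4, so r4c4=4.
Step 10. [r2c6∈{1,4,6}] col 6 places 4 nowhere but r2c6, so r2c6=4.
Step 11. [r2c5∈{1,6}] row 2 places 1 nowhere but r2c5, so r2c5=1.
Step 12. [r9c3∈{1,2,7}] r9c3 is the only open cell in row 9 admitting 1 ⇒ r9c3=1.
Step 13. [r5c7∈{2,4,8}] across row 5, 4 lands solely at r5c7. So r5c7=4.
Step 14. [r8c7∈{1,2,5,7,8}] 5 in box 3 is pinned to col 7 ⇒ r8c7≠5.
Step 15. [r8c7∈{1,2,7,8}] the only places for 7 in box 3 are along col 7 ⇒ r8c7≠7.
Step 16. [r6c6∈{7}] only 7 remains possible at r6c6, so r6c6=7.
Step 17. [r8c2∈{2,5,7,9}] the pair r2c2,r9c2 in col 2 locks {2,7} between them, so r8c2≠2.
Step 18. [r2c2∈{2,7}] within box 7, every 7-candidate lies in col 2 ⇒ r2c2≠7.
Step 19. [r2c2∈{2}] r2c2's peers cover all but 2, so r2c2=2.
Step 20. [r9c9∈{2,7}] row 9 places 2 nowhere but r9c9 ⇒ r9c9=2.
Step 21. [r5c9∈{8}] r5c9 has the single candidate 8. So r5c9=8.
Step 22. [r5c6∈{9}] r5c6 is down to just 9. So r5c6=9.
Step 23. [r7c9∈{5}] only 5 remains possible at r7c9 ⇒ r7c9=5.
Step 24. [r7c3∈{2,9}] 2 has one home in box 7: r7c3 ⇒ r7c3=2.
Step 25. [r3c3∈{6,9}] across col 3, 9 lands solely at r3c3 ⇒ r3c3=9.
Step 26. [r1c1∈{7}] nothing but 7 survives at r1c1, so r1c1=7.
Step 27. [r7c2∈{9}] only 9 remains possible at r7c2. So r7c2=9.
Step 28. [r1c8∈{2,6}] r1c8 is the only open cell in col 8 admitting 2 ⇒ r1c8=2.
Step 29. [r7c4∈{6}] nothing but 6 survives at r7c4 ⇒ r7c4=6.
Step 30. [r1c5∈{5,6,9}] across row 1, 6 lands solely at r1c5, so r1c5=6.
Step 31. [r8c5∈{8,9}] col 5 places 9 nowhere but r8c5, so r8c5=9.
Step 32. [r3c8∈{6,8}] in row 3, 6 fits only at r3c8 ⇒ r3c8=6.
Step 33. [r7c8∈{3,8}] 8 has one home in col 8: r7c8, so r7c8=8.
Step 34. [r7c6∈{1}] r7c6 is down to just 1 ⇒ r7c6=1.
Step 35. [r8c6∈{8}] r8c6 is down to just 8. So r8c6=8.
Step 36. [r4c7∈{2}] only 2 remains possible at r4c7. So r4c7=2.
Step 37. [r9c2∈{7}] r9c2's peers cover all but 7, so r9c2=7.
Step 38. [r2c8∈{3}] r2c8 is down to just 3, so r2c8=3.
Step 39. [r1c7∈{5}] nothing but 5 survives at r1c7, so r1c7=5.
Step 40. [r5c3∈{7}] r5c3's peers cover all but 7, so r5c3=7.
Step 41. [r4c1∈{9}] only 9 remains possible at r4c1, so r4c1=9.
Step 42. [r8c2∈{5}] only 5 remains possible at r8c2 ⇒ r8c2=5.
Step 43. [r8c7∈{1}] only 1 remains possible at r8c7. So r8c7=1.
Step 44. [r1c4∈{9}] r1c4 is down to just 9, so r1c4=9.
Step 45. [r2c7∈{7}] r2c7's peers cover all but 7. So r2c7=7.
Step 46. [r5c1∈{2}] nothing but 2 survives at r5c1. So r5c1=2.
Step 47. [r4c5∈{8}] r4c5 has the single candidate 8. So r4c5=8.
Step 48. [r9c5∈{4}] nothing but 4 survives at r9c5, so r9c5=4.
Step 49. [r4c6∈{6}] r4c6's peers cover all but 6, so r4c6=6.
Step 50. [r8c4∈{2}] r8c4 is down to just 2, so r8c4=2.
Step 51. [r2c3∈{6}] r2c3 is down to just 6 ⇒ r2c3=6.
Step 52. [r7c7∈{3}] r7c7's peers cover all but 3, so r7c7=3.
Step 53. [r3c5∈{5}] r3c5 has the single candidate 5 ⇒ r3c5=5.
Step 54. [r3c7∈{8}] r3c7 is down to just 8, so r3c7=8.
Step 55. [r8c9∈{7}] r8c9's peers cover all but 7, so r8c9=7.

Answer: 7 4 8 9 6 3 5 2 1 / 5 2 6 8 1 4 7 3 9 / 1 3 9 7 5 2 8 6 4 / 9 1 5 4 8 6 2 7 3 / 2 6 7 5 3 9 4 1 8 / 3 8 4 1 2 7 9 5 6 / 4 9 2 6 7 1 3 8 5 / 6 5 3 2 9 8 1 4 7 / 8 7 1 3 4 5 6 9 2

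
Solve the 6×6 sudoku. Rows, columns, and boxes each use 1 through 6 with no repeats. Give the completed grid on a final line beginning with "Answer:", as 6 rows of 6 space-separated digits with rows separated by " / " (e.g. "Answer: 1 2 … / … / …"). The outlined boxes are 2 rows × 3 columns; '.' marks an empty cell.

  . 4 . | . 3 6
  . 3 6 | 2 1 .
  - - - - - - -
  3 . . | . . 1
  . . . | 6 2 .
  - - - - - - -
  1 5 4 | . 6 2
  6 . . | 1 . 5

Step 1. [r1c4∈{5}] r1c4's peers cover all but 5. So r1c4=5.
Step 2. [r3c5∈{4,5}] 5 has one home in col 5: r3c5, so r3c5=5.
Step 3. [r3c3∈{2}] only 2 remains possible at r3c3. So r3c3=2.
Step 4. [r4c1∈{4,5}] r4c1 is the only open cell in col 1 admitting 4 ⇒ r4c1=4.
Step 5. [r4c3∈{1,5}] r4c3 is the only open cell in row 4 admitting 5. So r4c3=5.
Step 6. [r5c4∈{3}] r5c4's peers cover all but 3 ⇒ r5c4=3.
Step 7. [r1c3∈{1}] only 1 remains possible at r1c3 ⇒ r1c3=1.
Step 8. [r2c1∈{5}] only 5 remains possible at r2c1 ⇒ r2c1=5.
Step 9. [r4c6∈{3}] nothing but 3 survives at r4c6. So r4c6=3.
Step 10. [r2c6∈{4}] nothing but 4 survives at r2c6. So r2c6=4.
Step 11. [r1c1∈{2}] nothing but 2 survives at r1c1, so r1c1=2.
Step 12. [r4c2∈{1}] r4c2's peers cover all but 1 ⇒ r4c2=1.
Step 13. [r3c4∈{4}] r3c4 is down to just 4 ⇒ r3c4=4.
Step 14. [r6c3∈{3}] nothing but 3 survives at r6c3, so r6c3=3.
Step 15. [r6c5∈{4}] nothing but 4 survives at r6c5. So r6c5=4.
Step 16. [r3c2∈{6}] r3c2's peers cover all but 6. So r3c2=6.
Step 17. [r6c2∈{2}] r6c2 is down to just 2, so r6c2=2.

Answer: 2 4 1 5 3 6 / 5 3 6 2 1 4 / 3 6 2 4 5 1 / 4 1 5 6 2 3 / 1 5 4 3 6 2 / 6 2 3 1 4 5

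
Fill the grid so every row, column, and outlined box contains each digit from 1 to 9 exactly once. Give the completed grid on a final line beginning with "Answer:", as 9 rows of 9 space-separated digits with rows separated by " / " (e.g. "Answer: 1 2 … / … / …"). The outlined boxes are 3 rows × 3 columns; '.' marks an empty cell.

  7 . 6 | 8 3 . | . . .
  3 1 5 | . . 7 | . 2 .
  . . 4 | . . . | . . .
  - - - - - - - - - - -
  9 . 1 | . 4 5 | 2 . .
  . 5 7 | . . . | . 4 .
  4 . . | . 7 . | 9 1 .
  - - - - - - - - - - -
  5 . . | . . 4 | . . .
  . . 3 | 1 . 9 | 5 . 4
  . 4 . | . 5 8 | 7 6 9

Step 1. [r5c5∈{1,2,6,8,9}] in col 5, 8 fits only at r5c5. So r5c5=8.
Step 2. [r3c5∈{1,2,6,9}] r3c5 is the only open cell in col 5 admitting 1, so r3c5=1.
Step 3. [r7c9∈{1,2,3,8}] r7c9 is the only open cell in col 9 admitting 2 ⇒ r7c9=2.
Step 4. [r8c8∈{8}] r8c8 has the single candidate 8, so r8c8=8.
Step 5. [r9c3∈{2}] r9c3's peers cover all but 2, so r9c3=2.
Step 6. [r6c9∈{3,5,6,8}] row 6 places 5 nowhere but r6c9 ⇒ r6c9=5.
Step 7. [r4c9∈{3,6,7,8}] 8 has one home in box 6: r4c9, so r4c9=8.
Step 8. [r2c9∈{6}] r2c9's peers cover all but 6 ⇒ r2c9=6.
Step 9. [r1c6∈{2}] r1c6 has the single candidate 2 ⇒ r1c6=2.
Step 10. [r5c4∈{2,3,6,9}] row 5 places 9 nowhere but r5c4, so r5c4=9.
Step 11. [r8c1∈{6}] only 6 remains possible at r8c1, so r8c1=6.
Step 12. [r7c8∈{3}] r7c8 has the single candidate 3 ⇒ r7c8=3.
Step 13. [r6c4∈{2,3,6}] in col 4, 2 fits only at r6c4, so r6c4=2.
Step 14. [r3c1∈{2,8}] across col 1, 8 lands solely at r3c1, so r3c1=8.
Step 15. [r1c2∈{9}] r1c2 has the single candidate 9 ⇒ r1c2=9.
Step 16. [r3c6∈{6}] nothing but 6 survives at r3c6. So r3c6=6.
Step 17. [r6c2∈{3,6,8}] 6 has one home in row 6: r6c2, so r6c2=6.
Step 18. [r5c9∈{3}] only 3 remains possible at r5c9. So r5c9=3.
Step 19. [r1c7∈{1,4}] in row 1, 4 fits only at r1c7, so r1c7=4.
Step 20. [r4c4∈{3,6}] 6 has one home in row 4: r4c4, so r4c4=6.
Step 21. [r7c2∈{7,8}] col 2 places 8 nowhere but r7c2, so r7c2=8.
Step 22. [r3c8∈{5,7,9}] r3c8 is the only open cell in row 3 admitting 9 ⇒ r3c8=9.
Step 23. [r1c9∈{1}] r1c9 has the single candidate 1, so r1c9=1.
Step 24. [r9c1∈{1}] r9c1's peers cover all but 1, so r9c1=1.
Step 25. [r3c7∈{3}] r3c7's peers cover all but 3, so r3c7=3.
Step 26. [r6c6∈{3}] only 3 remains possible at r6c6. So r6c6=3.
Step 27. [r1c8∈{5}] only 5 remains possible at r1c8 ⇒ r1c8=5.
Step 28. [r7c5∈{6}] r7c5's peers cover all but 6 ⇒ r7c5=6.
Step 29. [r2c7∈{8}] r2c7 is down to just 8. So r2c7=8.
Step 30. [r2c5∈{9}] nothing but 9 survives at r2c5. So r2c5=9.
Step 31. [r6c3∈{8}] nothing but 8 survives at r6c3, so r6c3=8.
Step 32. [r7c7∈{1}] r7c7 is down to just 1. So r7c7=1.
Step 33. [r8c5∈{2}] nothing but 2 survives at r8c5. So r8c5=2.
Step 34. [r5c7∈{6}] nothing but 6 survives at r5c7, so r5c7=6.
Step 35. [r4c2∈{3}] nothing but 3 survives at r4c2, so r4c2=3.
Step 36. [r5c6∈{1}] nothing but 1 survives at r5c6, so r5c6=1.
Step 37. [r5c1∈{2}] r5c1 has the single candidate 2. So r5c1=2.
Step 38. [r3c2∈{2}] only 2 remains possible at r3c2, so r3c2=2.
Step 39. [r2c4∈{4}] r2c4's peers cover all but 4 ⇒ r2c4=4.
Step 40. [r3c4∈{5}] r3c4's peers cover all but 5, so r3c4=5.
Step 41. [r4c8∈{7}] r4c8 has the single candidate 7, so r4c8=7.
Step 42. [r7c3∈{9}] nothing but 9 survives at r7c3 ⇒ r7c3=9.
Step 43. [r3c9∈{7}] r3c9's peers cover all but 7. So r3c9=7.
Step 44. [r7c4∈{7}] r7c4's peers cover all but 7, so r7c4=7.
Step 45. [r8c2∈{7}] r8c2 has the single candidate 7. So r8c2=7.
Step 46. [r9c4∈{3}] nothing but 3 survives at r9c4 ⇒ r9c4=3.

Answer: 7 9 6 8 3 2 4 5 1 / 3 1 5 4 9 7 8 2 6 / 8 2 4 5 1 6 3 9 7 / 9 3 1 6 4 5 2 7 8 / 2 5 7 9 8 1 6 4 3 / 4 6 8 2 7 3 9 1 5 / 5 8 9 7 6 4 1 3 2 / 6 7 3 1 2 9 5 8 4 / 1 4 2 3 5 8 7 6 9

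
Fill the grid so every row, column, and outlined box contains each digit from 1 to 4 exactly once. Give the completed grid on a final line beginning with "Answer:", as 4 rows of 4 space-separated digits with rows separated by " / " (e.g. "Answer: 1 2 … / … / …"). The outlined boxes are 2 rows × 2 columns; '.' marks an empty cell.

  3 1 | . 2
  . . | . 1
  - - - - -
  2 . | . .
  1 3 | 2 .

Step 1. [r3c2∈{4}] r3c2 has the single candidate 4. So r3c2=4.
Step 2. [r2c3∈{3,4}] in row 2, 3 fits only at r2c3, so r2c3=3.
Step 3. [r3c3∈{1}] nothing but 1 survives at r3c3, so r3c3=1.
Step 4. [r2c2∈{2}] r2c2 is down to just 2. So r2c2=2.
Step 5. [r3c4∈{3}] r3c4 has the single candidate 3, so r3c4=3.
Step 6. [r4c4∈{4}] r4c4 is down to just 4 ⇒ r4c4=4.
Step 7. [r1c3∈{4}] r1c3 has the single candidate 4 ⇒ r1c3=4.
Step 8. [r2c1∈{4}] nothing but 4 survives at r2c1, so r2c1=4.

Answer: 3 1 4 2 / 4 2 3 1 / 2 4 1 3 / 1 3 2 4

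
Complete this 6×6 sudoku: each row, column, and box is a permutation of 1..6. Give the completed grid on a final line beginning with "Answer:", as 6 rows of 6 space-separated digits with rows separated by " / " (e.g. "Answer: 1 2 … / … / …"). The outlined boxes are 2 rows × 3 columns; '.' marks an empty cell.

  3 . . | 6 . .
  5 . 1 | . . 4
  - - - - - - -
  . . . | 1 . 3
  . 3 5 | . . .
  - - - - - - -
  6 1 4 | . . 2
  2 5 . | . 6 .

Step 1. [r1c3∈{2}] r1c3 is down to just 2 ⇒ r1c3=2.
Step 2. [r3c5∈{2,4,5}] in row 3, 5 fits only at r3c5 ⇒ r3c5=5.
Step 3. [r5c5∈{3}] nothing but 3 survives at r5c5, so r5c5=3.
Step 4. [r4c5∈{2,4}] r4c5 is the only open cell in col 5 admitting 4 ⇒ r4c5=4.
Step 5. [r3c2∈{2,4,6}] row 3 places 2 nowhere but r3c2 ⇒ r3c2=2.
Step 6. [r2c4∈{2,3}] in row 2, 3 fits only at r2c4 ⇒ r2c4=3.
Step 7. [r1c6∈{1,5}] r1c6 is the only open cell in row 1 admitting 5, so r1c6=5.
Step 8. [r4c6∈{6}] r4c6's peers cover all but 6, so r4c6=6.
Step 9. [r4c1∈{1}] r4c1's peers cover all but 1 ⇒ r4c1=1.
Step 10. [r3c1∈{4}] only 4 remains possible at r3c1, so r3c1=4.
Step 11. [r3c3∈{6}] nothing but 6 survives at r3c3, so r3c3=6.
Step 12. [r6c6∈{1}] r6c6 has the single candidate 1, so r6c6=1.
Step 13. [r1c2∈{4}] r1c2 is down to just 4 ⇒ r1c2=4.
Step 14. [r6c4∈{4}] r6c4 has the single candidate 4. So r6c4=4.
Step 15. [r5c4∈{5}] only 5 remains possible at r5c4, so r5c4=5.
Step 16. [r1c5∈{1}] r1c5 is down to just 1, so r1c5=1.
Step 17. [r6c3∈{3}] r6c3 has the single candidate 3. So r6c3=3.
Step 18. [r4c4∈{2}] only 2 remains possible at r4c4. So r4c4=2.
Step 19. [r2c5∈{2}] r2c5's peers cover all but 2. So r2c5=2.
Step 20. [r2c2∈{6}] r2c2's peers cover all but 6. So r2c2=6.

Answer: 3 4 2 6 1 5 / 5 6 1 3 2 4 / 4 2 6 1 5 3 / 1 3 5 2 4 6 / 6 1 4 5 3 2 / 2 5 3 4 6 1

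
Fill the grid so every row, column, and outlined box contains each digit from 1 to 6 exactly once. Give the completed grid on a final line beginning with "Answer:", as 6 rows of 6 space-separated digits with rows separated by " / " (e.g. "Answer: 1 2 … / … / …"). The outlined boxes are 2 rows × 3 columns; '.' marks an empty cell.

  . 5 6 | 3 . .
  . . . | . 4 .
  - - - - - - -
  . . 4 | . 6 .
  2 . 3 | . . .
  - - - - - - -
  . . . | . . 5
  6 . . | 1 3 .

Step 1. [r5c5∈{2}] r5c5 is down to just 2, so r5c5=2.
Step 2. [r3c2∈{1}] r3c2's peers cover all but 1, so r3c2=1.
Step 3. [r2c4∈{2,5,6}] r2c4 is the only open cell in row 2 admitting 5, so r2c4=5.
Step 4. [r1c5∈{1}] only 1 remains possible at r1c5, so r1c5=1.
Step 5. [r6c6∈{4}] r6c6 has the single candidate 4 ⇒ r6c6=4.
Step 6. [r5c2∈{3,4}] 4 has one home in col 2: r5c2 ⇒ r5c2=4.
Step 7. [r5c1∈{1,3}] 3 has one home in row 5: r5c1 ⇒ r5c1=3.
Step 8. [r6c2∈{2}] only 2 remains possible at r6c2. So r6c2=2.
Step 9. [r1c6∈{2}] nothing but 2 survives at r1c6 ⇒ r1c6=2.
Step 10. [r5c3∈{1}] r5c3's peers cover all but 1. So r5c3=1.
Step 11. [r2c1∈{1}] r2c1's peers cover all but 1. So r2c1=1.
Step 12. [r2c2∈{3}] r2c2 has the single candidate 3, so r2c2=3.
Step 13. [r4c5∈{5}] r4c5's peers cover all but 5. So r4c5=5.
Step 14. [r2c6∈{6}] r2c6's peers cover all but 6. So r2c6=6.
Step 15. [r4c6∈{1}] only 1 remains possible at r4c6, so r4c6=1.
Step 16. [r5c4∈{6}] only 6 remains possible at r5c4 ⇒ r5c4=6.
Step 17. [r3c4∈{2}] r3c4 is down to just 2, so r3c4=2.
Step 18. [r4c2∈{6}] r4c2 has the single candidate 6. So r4c2=6.
Step 19. [r3c6∈{3}] r3c6 is down to just 3. So r3c6=3.
Step 20. [r2c3∈{2}] nothing but 2 survives at r2c3 ⇒ r2c3=2.
Step 21. [r3c1∈{5}] r3c1 is down to just 5. So r3c1=5.
Step 22. [r4c4∈{4}] r4c4 is down to just 4 ⇒ r4c4=4.
Step 23. [r6c3∈{5}] r6c3 is down to just 5 ⇒ r6c3=5.
Step 24. [r1c1∈{4}] r1c1 has the single candidate 4, so r1c1=4.

Answer: 4 5 6 3 1 2 / 1 3 2 5 4 6 / 5 1 4 2 6 3 / 2 6 3 4 5 1 / 3 4 1 6 2 5 / 6 2 5 1 3 4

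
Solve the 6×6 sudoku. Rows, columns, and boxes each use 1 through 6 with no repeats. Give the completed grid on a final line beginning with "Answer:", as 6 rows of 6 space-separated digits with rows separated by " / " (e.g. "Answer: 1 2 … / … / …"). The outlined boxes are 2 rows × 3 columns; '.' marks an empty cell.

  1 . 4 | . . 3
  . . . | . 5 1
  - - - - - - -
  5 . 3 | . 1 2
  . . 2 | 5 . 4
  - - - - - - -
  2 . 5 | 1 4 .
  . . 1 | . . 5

Step 1. [r4c1∈{6}] r4c1 has the single candidate 6. So r4c1=6.
Step 2. [r6c4∈{2,3,6}] r6c4 is the only open cell in col 4 admitting 3, so r6c4=3.
Step 3. [r2c3∈{6}] nothing but 6 survives at r2c3. So r2c3=6.
Step 4. [r5c2∈{3,6}] 3 has one home in row 5: r5c2 ⇒ r5c2=3.
Step 5. [r2c2∈{2}] nothing but 2 survives at r2c2, so r2c2=2.
Step 6. [r1c4∈{2,6}] r1c4 is the only open cell in col 4 admitting 2. So r1c4=2.
Step 7. [r6c2∈{4,6}] 6 has one home in col 2: r6c2, so r6c2=6.
Step 8. [r4c2∈{1}] r4c2 is down to just 1, so r4c2=1.
Step 9. [r3c2∈{4}] r3c2's peers cover all but 4. So r3c2=4.
Step 10. [r2c4∈{4}] r2c4 is down to just 4. So r2c4=4.
Step 11. [r3c4∈{6}] r3c4's peers cover all but 6 ⇒ r3c4=6.
Step 12. [r1c5∈{6}] r1c5 is down to just 6 ⇒ r1c5=6.
Step 13. [r4c5∈{3}] r4c5 has the single candidate 3 ⇒ r4c5=3.
Step 14. [r1c2∈{5}] only 5 remains possible at r1c2. So r1c2=5.
Step 15. [r6c5∈{2}] nothing but 2 survives at r6c5. So r6c5=2.
Step 16. [r2c1∈{3}] r2c1 has the single candidate 3. So r2c1=3.
Step 17. [r5c6∈{6}] r5c6's peers cover all but 6 ⇒ r5c6=6.
Step 18. [r6c1∈{4}] only 4 remains possible at r6c1, so r6c1=4.

Answer: 1 5 4 2 6 3 / 3 2 6 4 5 1 / 5 4 3 6 1 2 / 6 1 2 5 3 4 / 2 3 5 1 4 6 / 4 6 1 3 2 5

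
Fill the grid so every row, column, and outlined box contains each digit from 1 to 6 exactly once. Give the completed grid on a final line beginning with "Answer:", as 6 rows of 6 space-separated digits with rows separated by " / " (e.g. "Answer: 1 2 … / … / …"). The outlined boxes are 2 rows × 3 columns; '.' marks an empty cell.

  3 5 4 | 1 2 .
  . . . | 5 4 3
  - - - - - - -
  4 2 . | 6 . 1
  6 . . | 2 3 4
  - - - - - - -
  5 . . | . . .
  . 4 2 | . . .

Step 1. [r5c2∈{1,3,6}] 3 has one home in col 2: r5c2, so r5c2=3.
Step 2. [r5c3∈{1,6}] box 5 places 6 nowhere but r5c3. So r5c3=6.
Step 3. [r6c5∈{1,5,6}] across col 5, 6 lands solely at r6c5, so r6c5=6.
Step 4. [r2c3∈{1}] r2c3 has the single candidate 1. So r2c3=1.
Step 5. [r3c3∈{3,5}] 3 has one home in row 3: r3c3. So r3c3=3.
Step 6. [r6c1∈{1}] r6c1 is down to just 1, so r6c1=1.
Step 7. [r5c5∈{1}] r5c5 is down to just 1, so r5c5=1.
Step 8. [r6c6∈{5}] r6c6 is down to just 5 ⇒ r6c6=5.
Step 9. [r6c4∈{3}] r6c4 has the single candidate 3 ⇒ r6c4=3.
Step 10. [r5c4∈{4}] only 4 remains possible at r5c4. So r5c4=4.
Step 11. [r1c6∈{6}] only 6 remains possible at r1c6 ⇒ r1c6=6.
Step 12. [r4c3∈{5}] nothing but 5 survives at r4c3. So r4c3=5.
Step 13. [r2c2∈{6}] r2c2's peers cover all but 6, so r2c2=6.
Step 14. [r2c1∈{2}] r2c1's peers cover all but 2. So r2c1=2.
Step 15. [r5c6∈{2}] r5c6 has the single candidate 2. So r5c6=2.
Step 16. [r4c2∈{1}] r4c2's peers cover all but 1. So r4c2=1.
Step 17. [r3c5∈{5}] nothing but 5 survives at r3c5. So r3c5=5.

Answer: 3 5 4 1 2 6 / 2 6 1 5 4 3 / 4 2 3 6 5 1 / 6 1 5 2 3 4 / 5 3 6 4 1 2 / 1 4 2 3 6 5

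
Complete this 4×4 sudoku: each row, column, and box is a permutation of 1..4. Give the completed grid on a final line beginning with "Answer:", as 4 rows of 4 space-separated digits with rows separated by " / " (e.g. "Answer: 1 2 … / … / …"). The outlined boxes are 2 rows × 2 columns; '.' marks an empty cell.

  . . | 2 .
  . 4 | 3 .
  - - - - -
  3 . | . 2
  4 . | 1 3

Step 1. [r1c1∈{1}] only 1 remains possible at r1c1 ⇒ r1c1=1.
Step 2. [r3c3∈{4}] r3c3 has the single candidate 4 ⇒ r3c3=4.
Step 3. [r1c4∈{4}] nothing but 4 survives at r1c4. So r1c4=4.
Step 4. [r1c2∈{3}] r1c2 has the single candidate 3, so r1c2=3.
Step 5. [r4c2∈{2}] only 2 remains possible at r4c2. So r4c2=2.
Step 6. [r2c4∈{1}] nothing but 1 survives at r2c4, so r2c4=1.
Step 7. [r2c1∈{2}] r2c1's peers cover all but 2. So r2c1=2.
Step 8. [r3c2∈{1}] r3c2 has the single candidate 1 ⇒ r3c2=1.

Answer: 1 3 2 4 / 2 4 3 1 / 3 1 4 2 / 4 2 1 3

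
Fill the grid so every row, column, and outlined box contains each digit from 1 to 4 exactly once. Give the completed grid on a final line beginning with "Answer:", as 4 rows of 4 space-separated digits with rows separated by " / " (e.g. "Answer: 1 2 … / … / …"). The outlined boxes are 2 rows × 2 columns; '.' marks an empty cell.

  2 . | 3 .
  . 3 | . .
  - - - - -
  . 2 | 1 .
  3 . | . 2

Step 1. [r4c3∈{4}] r4c3's peers cover all but 4 ⇒ r4c3=4.
Step 2. [r2c1∈{1,4}] across col 1, 1 lands solely at r2c1, so r2c1=1.
Step 3. [r2c4∈{4}] r2c4 is down to just 4. So r2c4=4.
Step 4. [r2c3∈{2}] r2c3 is down to just 2. So r2c3=2.
Step 5. [r1c4∈{1}] nothing but 1 survives at r1c4 ⇒ r1c4=1.
Step 6. [r4c2∈{1}] r4c2 is down to just 1 ⇒ r4c2=1.
Step 7. [r3c1∈{4}] r3c1 is down to just 4, so r3c1=4.
Step 8. [r1c2∈{4}] only 4 remains possible at r1c2. So r1c2=4.
Step 9. [r3c4∈{3}] r3c4 has the single candidate 3, so r3c4=3.

Answer: 2 4 3 1 / 1 3 2 4 / 4 2 1 3 / 3 1 4 2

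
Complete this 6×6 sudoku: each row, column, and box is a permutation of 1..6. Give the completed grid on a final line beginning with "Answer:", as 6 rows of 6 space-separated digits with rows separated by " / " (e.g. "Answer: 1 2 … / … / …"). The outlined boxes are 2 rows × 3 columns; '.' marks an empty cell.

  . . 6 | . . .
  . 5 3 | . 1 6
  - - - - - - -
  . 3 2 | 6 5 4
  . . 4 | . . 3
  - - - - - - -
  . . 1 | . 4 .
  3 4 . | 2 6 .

Step 1. [r1c6∈{2,5}] across col 6, 2 lands solely at r1c6 ⇒ r1c6=2.
Step 2. [r5c6∈{5}] nothing but 5 survives at r5c6, so r5c6=5.
Step 3. [r3c1∈{1}] r3c1 is down to just 1 ⇒ r3c1=1.
Step 4. [r1c4∈{3,4,5}] across row 1, 5 lands solely at r1c4. So r1c4=5.
Step 5. [r2c1∈{2,4}] r2c1 is the only open cell in row 2 admitting 2. So r2c1=2.
Step 6. [r4c2∈{6}] r4c2's peers cover all but 6. So r4c2=6.
Step 7. [r6c3∈{5}] r6c3 is down to just 5, so r6c3=5.
Step 8. [r5c2∈{2}] only 2 remains possible at r5c2, so r5c2=2.
Step 9. [r1c5∈{3}] nothing but 3 survives at r1c5 ⇒ r1c5=3.
Step 10. [r4c1∈{5}] only 5 remains possible at r4c1 ⇒ r4c1=5.
Step 11. [r5c1∈{6}] r5c1 is down to just 6 ⇒ r5c1=6.
Step 12. [r4c5∈{2}] r4c5 has the single candidate 2 ⇒ r4c5=2.
Step 13. [r4c4∈{1}] r4c4's peers cover all but 1. So r4c4=1.
Step 14. [r6c6∈{1}] r6c6 is down to just 1, so r6c6=1.
Step 15. [r1c2∈{1}] only 1 remains possible at r1c2, so r1c2=1.
Step 16. [r5c4∈{3}] only 3 remains possible at r5c4 ⇒ r5c4=3.
Step 17. [r2c4∈{4}] r2c4's peers cover all but 4. So r2c4=4.
Step 18. [r1c1∈{4}] r1c1 has the single candidate 4 ⇒ r1c1=4.

Answer: 4 1 6 5 3 2 / 2 5 3 4 1 6 / 1 3 2 6 5 4 / 5 6 4 1 2 3 / 6 2 1 3 4 5 / 3 4 5 2 6 1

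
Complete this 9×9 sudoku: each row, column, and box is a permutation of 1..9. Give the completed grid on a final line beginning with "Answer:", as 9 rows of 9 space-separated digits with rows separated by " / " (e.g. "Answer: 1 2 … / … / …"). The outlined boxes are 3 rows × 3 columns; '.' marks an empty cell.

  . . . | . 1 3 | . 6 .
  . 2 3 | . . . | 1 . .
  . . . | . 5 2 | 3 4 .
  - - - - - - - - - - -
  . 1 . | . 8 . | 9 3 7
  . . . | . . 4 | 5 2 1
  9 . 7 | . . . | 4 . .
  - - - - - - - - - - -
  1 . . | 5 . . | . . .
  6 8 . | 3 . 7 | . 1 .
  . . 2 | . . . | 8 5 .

Step 1. [r6c9∈{6,8}] r6c9 is the only open cell in box 6 admitting 6, so r6c9=6.
Step 2. [r8c7∈{2}] nothing but 2 survives at r8c7 ⇒ r8c7=2.
Step 3. [r1c7∈{7}] r1c7 is down to just 7 ⇒ r1c7=7.
Step 4. [r8c3∈{4,5,9}] row 8 places 5 nowhere but r8c3 ⇒ r8c3=5.
Step 5. [r7c5∈{2,4,6,9}] r7c5 is the only open cell in row 7 admitting 2. So r7c5=2.
Step 6. [r4c1∈{2,4,5}] r4c1 is the only open cell in col 1 admitting 2, so r4c1=2.
Step 7. [r4c4∈{6}] nothing but 6 survives at r4c4. So r4c4=6.
Step 8. [r1c9∈{2,5,8,9}] across row 1, 2 lands solely at r1c9, so r1c9=2.
Step 9. [r7c6∈{6,8,9}] 8 has one home in row 7: r7c6, so r7c6=8.
Step 10. [r6c2∈{3,5}] box 4 places 5 nowhere but r6c2 ⇒ r6c2=5.
Step 11. [r1c1∈{4,5,8}] across row 1, 5 lands solely at r1c1 ⇒ r1c1=5.
Step 12. [r3c3∈{1,6,8,9}] r3c3 is the only open cell in row 3 admitting 1. So r3c3=1.
Step 13. [r3c2∈{6,7,9}] row 3 places 6 nowhere but r3c2 ⇒ r3c2=6.
Step 14. [r5c2∈{3}] only 3 remains possible at r5c2, so r5c2=3.
Step 15. [r5c1∈{8}] only 8 remains possible at r5c1 ⇒ r5c1=8.
Step 16. [r3c1∈{7}] r3c1 is down to just 7 ⇒ r3c1=7.
Step 17. [r2c1∈{4}] r2c1 is down to just 4 ⇒ r2c1=4.
Step 18. [r1c2∈{9}] r1c2 has the single candidate 9, so r1c2=9.
Step 19. [r7c9∈{3,4,9}] r7c9 is the only open cell in row 7 admitting 3 ⇒ r7c9=3.
Step 20. [r7c8∈{7,9}] across col 8, 7 lands solely at r7c8 ⇒ r7c8=7.
Step 21. [r2c8∈{8,9}] in col 8, 9 fits only at r2c8. So r2c8=9.
Step 22. [r9c6∈{1,6,9}] r9c6 is the only open cell in col 6 admitting 9. So r9c6=9.
Step 23. [r9c9∈{4}] r9c9 has the single candidate 4. So r9c9=4.
Step 24. [r3c4∈{8,9}] row 3 places 9 nowhere but r3c4 ⇒ r3c4=9.
Step 25. [r5c4∈{7}] r5c4 has the single candidate 7, so r5c4=7.
Step 26. [r2c4∈{8}] only 8 remains possible at r2c4. So r2c4=8.
Step 27. [r7c3∈{4,9}] in row 7, 9 fits only at r7c3, so r7c3=9.
Step 28. [r2c6∈{6}] r2c6 is down to just 6, so r2c6=6.
Step 29. [r6c6∈{1}] r6c6 is down to just 1 ⇒ r6c6=1.
Step 30. [r5c3∈{6}] r5c3 is down to just 6 ⇒ r5c3=6.
Step 31. [r6c8∈{8}] r6c8 is down to just 8 ⇒ r6c8=8.
Step 32. [r1c3∈{8}] only 8 remains possible at r1c3. So r1c3=8.
Step 33. [r7c7∈{6}] r7c7 is down to just 6 ⇒ r7c7=6.
Step 34. [r6c4∈{2}] only 2 remains possible at r6c4. So r6c4=2.
Step 35. [r2c9∈{5}] r2c9's peers cover all but 5, so r2c9=5.
Step 36. [r2c5∈{7}] r2c5 has the single candidate 7. So r2c5=7.
Step 37. [r8c9∈{9}] nothing but 9 survives at r8c9. So r8c9=9.
Step 38. [r6c5∈{3}] r6c5's peers cover all but 3 ⇒ r6c5=3.
Step 39. [r9c1∈{3}] r9c1 has the single candidate 3, so r9c1=3.
Step 40. [r8c5∈{4}] only 4 remains possible at r8c5 ⇒ r8c5=4.
Step 41. [r5c5∈{9}] nothing but 9 survives at r5c5. So r5c5=9.
Step 42. [r9c5∈{6}] r9c5 has the single candidate 6, so r9c5=6.
Step 43. [r7c2∈{4}] r7c2's peers cover all but 4, so r7c2=4.
Step 44. [r9c2∈{7}] r9c2's peers cover all but 7 ⇒ r9c2=7.
Step 45. [r9c4∈{1}] nothing but 1 survives at r9c4, so r9c4=1.
Step 46. [r1c4∈{4}] r1c4's peers cover all but 4 ⇒ r1c4=4.
Step 47. [r4c3∈{4}] r4c3's peers cover all but 4 ⇒ r4c3=4.
Step 48. [r4c6∈{5}] r4c6 has the single candidate 5. So r4c6=5.
Step 49. [r3c9∈{8}] r3c9 is down to just 8, so r3c9=8.

Answer: 5 9 8 4 1 3 7 6 2 / 4 2 3 8 7 6 1 9 5 / 7 6 1 9 5 2 3 4 8 / 2 1 4 6 8 5 9 3 7 / 8 3 6 7 9 4 5 2 1 / 9 5 7 2 3 1 4 8 6 / 1 4 9 5 2 8 6 7 3 / 6 8 5 3 4 7 2 1 9 / 3 7 2 1 6 9 8 5 4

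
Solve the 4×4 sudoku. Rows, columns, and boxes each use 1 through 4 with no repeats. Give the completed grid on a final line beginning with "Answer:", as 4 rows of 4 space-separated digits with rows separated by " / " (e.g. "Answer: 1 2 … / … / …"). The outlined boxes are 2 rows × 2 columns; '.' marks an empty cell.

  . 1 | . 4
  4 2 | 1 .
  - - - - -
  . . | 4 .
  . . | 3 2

Step 1. [r3c1∈{1,2,3}] 2 has one home in row 3: r3c1, so r3c1=2.
Step 2. [r4c1∈{1}] r4c1's peers cover all but 1, so r4c1=1.
Step 3. [r1c1∈{3}] r1c1's peers cover all but 3, so r1c1=3.
Step 4. [r1c3∈{2}] r1c3's peers cover all but 2. So r1c3=2.
Step 5. [r4c2∈{4}] nothing but 4 survives at r4c2, so r4c2=4.
Step 6. [r2c4∈{3}] nothing but 3 survives at r2c4. So r2c4=3.
Step 7. [r3c2∈{3}] nothing but 3 survives at r3c2 ⇒ r3c2=3.
Step 8. [r3c4∈{1}] nothing but 1 survives at r3c4, so r3c4=1.

Answer: 3 1 2 4 / 4 2 1 3 / 2 3 4 1 / 1 4 3 2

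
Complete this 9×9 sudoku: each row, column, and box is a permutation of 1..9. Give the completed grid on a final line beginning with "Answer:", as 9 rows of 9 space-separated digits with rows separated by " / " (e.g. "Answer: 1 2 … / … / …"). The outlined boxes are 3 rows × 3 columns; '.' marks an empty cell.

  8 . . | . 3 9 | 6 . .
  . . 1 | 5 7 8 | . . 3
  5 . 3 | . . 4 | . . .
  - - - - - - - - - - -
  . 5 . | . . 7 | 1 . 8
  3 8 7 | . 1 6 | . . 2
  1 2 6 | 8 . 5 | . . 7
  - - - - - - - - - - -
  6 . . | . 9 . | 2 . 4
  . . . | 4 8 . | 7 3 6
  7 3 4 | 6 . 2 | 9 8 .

Step 1. [r2c7∈{4}] nothing but 4 survives at r2c7 ⇒ r2c7=4.
Step 2. [r6c8∈{4,9}] row 6 places 9 nowhere but r6c8. So r6c8=9.
Step 3. [r9c9∈{1,5}] across row 9, 1 lands solely at r9c9, so r9c9=1.
Step 4. [r1c3∈{2}] r1c3 is down to just 2, so r1c3=2.
Step 5. [r2c1∈{9}] r2c1 is down to just 9. So r2c1=9.
Step 6. [r7c2∈{1}] r7c2 is down to just 1. So r7c2=1.
Step 7. [r7c8∈{5}] r7c8 has the single candidate 5, so r7c8=5.
Step 8. [r4c4∈{2,3,9}] r4c4 is the only open cell in row 4 admitting 3 ⇒ r4c4=3.
Step 9. [r3c4∈{1,2}] across col 4, 2 lands solely at r3c4 ⇒ r3c4=2.
Step 10. [r3c8∈{1,7}] in row 3, 1 fits only at r3c8, so r3c8=1.
Step 11. [r3c2∈{6,7}] row 3 places 7 nowhere but r3c2, so r3c2=7.
Step 12. [r4c1∈{4}] r4c1's peers cover all but 4 ⇒ r4c1=4.
Step 13. [r4c3∈{9}] only 9 remains possible at r4c3 ⇒ r4c3=9.
Step 14. [r1c4∈{1}] r1c4's peers cover all but 1 ⇒ r1c4=1.
Step 15. [r8c6∈{1}] r8c6 has the single candidate 1, so r8c6=1.
Step 16. [r8c3∈{5}] nothing but 5 survives at r8c3 ⇒ r8c3=5.
Step 17. [r5c8∈{4}] r5c8 has the single candidate 4, so r5c8=4.
Step 18. [r7c3∈{8}] nothing but 8 survives at r7c3. So r7c3=8.
Step 19. [r4c8∈{6}] only 6 remains possible at r4c8, so r4c8=6.
Step 20. [r2c2∈{6}] r2c2 is down to just 6. So r2c2=6.
Step 21. [r1c2∈{4}] r1c2's peers cover all but 4, so r1c2=4.
Step 22. [r8c2∈{9}] r8c2 is down to just 9, so r8c2=9.
Step 23. [r7c4∈{7}] r7c4's peers cover all but 7 ⇒ r7c4=7.
Step 24. [r4c5∈{2}] r4c5 is down to just 2 ⇒ r4c5=2.
Step 25. [r5c7∈{5}] r5c7's peers cover all but 5, so r5c7=5.
Step 26. [r9c5∈{5}] nothing but 5 survives at r9c5 ⇒ r9c5=5.
Step 27. [r6c5∈{4}] r6c5's peers cover all but 4, so r6c5=4.
Step 28. [r7c6∈{3}] r7c6 is down to just 3 ⇒ r7c6=3.
Step 29. [r3c5∈{6}] nothing but 6 survives at r3c5. So r3c5=6.
Step 30. [r2c8∈{2}] r2c8 has the single candidate 2, so r2c8=2.
Step 31. [r8c1∈{2}] nothing but 2 survives at r8c1 ⇒ r8c1=2.
Step 32. [r1c9∈{5}] only 5 remains possible at r1c9, so r1c9=5.
Step 33. [r1c8∈{7}] nothing but 7 survives at r1c8. So r1c8=7.
Step 34. [r6c7∈{3}] r6c7's peers cover all but 3, so r6c7=3.
Step 35. [r3c9∈{9}] only 9 remains possible at r3c9, so r3c9=9.
Step 36. [r5c4∈{9}] nothing but 9 survives at r5c4, so r5c4=9.
Step 37. [r3c7∈{8}] r3c7's peers cover all but 8, so r3c7=8.

Answer: 8 4 2 1 3 9 6 7 5 / 9 6 1 5 7 8 4 2 3 / 5 7 3 2 6 4 8 1 9 / 4 5 9 3 2 7 1 6 8 / 3 8 7 9 1 6 5 4 2 / 1 2 6 8 4 5 3 9 7 / 6 1 8 7 9 3 2 5 4 / 2 9 5 4 8 1 7 3 6 / 7 3 4 6 5 2 9 8 1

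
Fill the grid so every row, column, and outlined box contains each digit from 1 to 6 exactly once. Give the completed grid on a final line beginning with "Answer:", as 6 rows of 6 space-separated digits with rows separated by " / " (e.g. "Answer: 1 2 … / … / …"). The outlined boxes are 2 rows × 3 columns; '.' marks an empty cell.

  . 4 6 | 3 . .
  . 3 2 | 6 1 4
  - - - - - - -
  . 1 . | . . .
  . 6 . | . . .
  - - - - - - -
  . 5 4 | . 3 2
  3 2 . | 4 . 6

Step 1. [r1c6∈{5}] r1c6 has the single candidate 5 ⇒ r1c6=5.
Step 2. [r3c5∈{2,4,5,6}] r3c5 is the only open cell in row 3 admitting 6. So r3c5=6.
Step 3. [r3c1∈{2,4,5}] 4 has one home in row 3: r3c1. So r3c1=4.
Step 4. [r4c1∈{2,5}] r4c1 is the only open cell in col 1 admitting 2 ⇒ r4c1=2.
Step 5. [r4c6∈{1,3}] across col 6, 1 lands solely at r4c6, so r4c6=1.
Step 6. [r4c4∈{5}] r4c4 has the single candidate 5. So r4c4=5.
Step 7. [r6c3∈{1}] r6c3 has the single candidate 1. So r6c3=1.
Step 8. [r3c3∈{3,5}] in row 3, 5 fits only at r3c3, so r3c3=5.
Step 9. [r4c5∈{4}] nothing but 4 survives at r4c5 ⇒ r4c5=4.
Step 10. [r3c6∈{3}] only 3 remains possible at r3c6, so r3c6=3.
Step 11. [r1c1∈{1}] r1c1 is down to just 1, so r1c1=1.
Step 12. [r5c1∈{6}] r5c1's peers cover all but 6, so r5c1=6.
Step 13. [r3c4∈{2}] only 2 remains possible at r3c4, so r3c4=2.
Step 14. [r6c5∈{5}] r6c5 has the single candidate 5. So r6c5=5.
Step 15. [r2c1∈{5}] only 5 remains possible at r2c1, so r2c1=5.
Step 16. [r5c4∈{1}] r5c4 has the single candidate 1 ⇒ r5c4=1.
Step 17. [r4c3∈{3}] nothing but 3 survives at r4c3. So r4c3=3.
Step 18. [r1c5∈{2}] r1c5 has the single candidate 2, so r1c5=2.

Answer: 1 4 6 3 2 5 / 5 3 2 6 1 4 / 4 1 5 2 6 3 / 2 6 3 5 4 1 / 6 5 4 1 3 2 / 3 2 1 4 5 6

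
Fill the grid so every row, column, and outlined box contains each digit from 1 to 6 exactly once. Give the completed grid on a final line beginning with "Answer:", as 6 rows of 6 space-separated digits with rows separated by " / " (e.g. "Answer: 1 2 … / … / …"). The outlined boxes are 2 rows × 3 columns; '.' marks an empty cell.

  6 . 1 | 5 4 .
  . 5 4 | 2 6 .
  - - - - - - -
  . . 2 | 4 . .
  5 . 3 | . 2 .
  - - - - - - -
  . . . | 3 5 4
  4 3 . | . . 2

Step 1. [r3c1∈{1}] nothing but 1 survives at r3c1. So r3c1=1.
Step 2. [r3c2∈{6}] only 6 remains possible at r3c2, so r3c2=6.
Step 3. [r6c4∈{1,6}] across box 6, 6 lands solely at r6c4, so r6c4=6.
Step 4. [r2c6∈{1,3}] 1 has one home in row 2: r2c6 ⇒ r2c6=1.
Step 5. [r1c6∈{3}] r1c6 has the single candidate 3 ⇒ r1c6=3.
Step 6. [r5c1∈{2}] r5c1's peers cover all but 2 ⇒ r5c1=2.
Step 7. [r4c4∈{1}] r4c4's peers cover all but 1 ⇒ r4c4=1.
Step 8. [r6c3∈{5}] r6c3 is down to just 5 ⇒ r6c3=5.
Step 9. [r1c2∈{2}] r1c2 is down to just 2. So r1c2=2.
Step 10. [r5c3∈{6}] r5c3's peers cover all but 6, so r5c3=6.
Step 11. [r5c2∈{1}] only 1 remains possible at r5c2 ⇒ r5c2=1.
Step 12. [r3c5∈{3}] only 3 remains possible at r3c5 ⇒ r3c5=3.
Step 13. [r4c6∈{6}] r4c6's peers cover all but 6, so r4c6=6.
Step 14. [r4c2∈{4}] nothing but 4 survives at r4c2 ⇒ r4c2=4.
Step 15. [r2c1∈{3}] nothing but 3 survives at r2c1 ⇒ r2c1=3.
Step 16. [r3c6∈{5}] only 5 remains possible at r3c6. So r3c6=5.
Step 17. [r6c5∈{1}] r6c5's peers cover all but 1 ⇒ r6c5=1.

Answer: 6 2 1 5 4 3 / 3 5 4 2 6 1 / 1 6 2 4 3 5 / 5 4 3 1 2 6 / 2 1 6 3 5 4 / 4 3 5 6 1 2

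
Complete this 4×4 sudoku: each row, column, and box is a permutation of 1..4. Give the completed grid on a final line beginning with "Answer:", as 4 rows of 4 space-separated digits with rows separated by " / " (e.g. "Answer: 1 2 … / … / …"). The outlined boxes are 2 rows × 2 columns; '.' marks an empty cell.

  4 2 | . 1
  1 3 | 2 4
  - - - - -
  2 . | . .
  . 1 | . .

Step 1. [r3c4∈{3}] r3c4's peers cover all but 3 ⇒ r3c4=3.
Step 2. [r3c3∈{1,4}] across row 3, 1 lands solely at r3c3, so r3c3=1.
Step 3. [r4c3∈{4}] r4c3's peers cover all but 4. So r4c3=4.
Step 4. [r1c3∈{3}] r1c3 has the single candidate 3. So r1c3=3.
Step 5. [r4c4∈{2}] r4c4 has the single candidate 2 ⇒ r4c4=2.
Step 6. [r3c2∈{4}] nothing but 4 survives at r3c2, so r3c2=4.
Step 7. [r4c1∈{3}] r4c1 is down to just 3 ⇒ r4c1=3.

Answer: 4 2 3 1 / 1 3 2 4 / 2 4 1 3 / 3 1 4 2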